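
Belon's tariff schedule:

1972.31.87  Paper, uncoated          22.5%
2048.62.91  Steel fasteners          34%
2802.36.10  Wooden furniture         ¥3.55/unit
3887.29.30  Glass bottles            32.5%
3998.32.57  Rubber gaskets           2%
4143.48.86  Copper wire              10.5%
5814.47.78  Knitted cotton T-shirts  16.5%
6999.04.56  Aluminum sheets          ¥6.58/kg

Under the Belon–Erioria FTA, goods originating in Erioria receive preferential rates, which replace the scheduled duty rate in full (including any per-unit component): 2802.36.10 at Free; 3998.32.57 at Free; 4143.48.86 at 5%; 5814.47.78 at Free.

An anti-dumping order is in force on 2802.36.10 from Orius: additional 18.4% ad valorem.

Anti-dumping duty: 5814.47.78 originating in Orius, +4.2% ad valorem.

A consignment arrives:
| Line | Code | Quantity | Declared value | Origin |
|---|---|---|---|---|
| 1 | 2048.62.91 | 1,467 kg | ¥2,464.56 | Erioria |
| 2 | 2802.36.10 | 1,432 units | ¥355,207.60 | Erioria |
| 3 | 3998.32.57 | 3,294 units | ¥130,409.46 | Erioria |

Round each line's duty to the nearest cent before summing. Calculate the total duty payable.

¥837.95

Line 1 (2048.62.91, Erioria, 1,467 kg, ¥2,464.56):
Base rate for 2048.62.91 is 34%.
Origin Erioria is the FTA partner but 2048.62.91 is not on the preference list; base rate stands.
Duty = ¥2,464.56 × 34% = ¥837.95.
Line 2 (2802.36.10, Erioria, 1,432 units, ¥355,207.60):
Base rate for 2802.36.10 is ¥3.55/unit.
Origin Erioria qualifies under the Belon–Erioria agreement and 2802.36.10 is covered: preferential rate Free applies instead.
The additional-duty order on 2802.36.10 targets Orius, not Erioria; it does not apply.
Duty = ¥355,207.60 × 0% = ¥0.00.
Line 3 (3998.32.57, Erioria, 3,294 units, ¥130,409.46):
Base rate for 3998.32.57 is 2%.
Origin Erioria qualifies under the Belon–Erioria agreement and 3998.32.57 is covered: preferential rate Free applies instead.
Duty = ¥130,409.46 × 0% = ¥0.00.
Total = ¥837.95 + ¥0.00 + ¥0.00 = ¥837.95.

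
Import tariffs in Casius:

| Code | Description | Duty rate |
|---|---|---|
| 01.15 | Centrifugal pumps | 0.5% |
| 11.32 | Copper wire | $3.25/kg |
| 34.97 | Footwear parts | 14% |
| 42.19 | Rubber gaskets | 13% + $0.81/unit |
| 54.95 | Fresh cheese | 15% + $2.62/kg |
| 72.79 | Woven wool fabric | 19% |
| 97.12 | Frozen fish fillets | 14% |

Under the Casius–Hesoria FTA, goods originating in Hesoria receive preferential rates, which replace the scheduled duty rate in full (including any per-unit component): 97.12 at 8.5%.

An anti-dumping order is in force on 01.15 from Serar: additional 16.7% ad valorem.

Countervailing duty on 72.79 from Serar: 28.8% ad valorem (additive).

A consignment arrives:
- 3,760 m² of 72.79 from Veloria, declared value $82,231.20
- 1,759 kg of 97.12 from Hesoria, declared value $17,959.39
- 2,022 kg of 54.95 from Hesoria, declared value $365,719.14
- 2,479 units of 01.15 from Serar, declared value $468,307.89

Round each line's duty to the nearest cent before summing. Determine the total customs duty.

$157,854.95

Line 1 (72.79, Veloria, 3,760 m², $82,231.20):
Base rate for 72.79 is 19%.
The additional-duty order on 72.79 targets Serar, not Veloria; it does not apply.
Duty = $82,231.20 × 19% = $15,623.93.
Line 2 (97.12, Hesoria, 1,759 kg, $17,959.39):
Base rate for 97.12 is 14%.
Origin Hesoria qualifies under the Casius–Hesoria agreement and 97.12 is covered: preferential rate 8.5% applies instead.
Duty = $17,959.39 × 8.5% = $1,526.55.
Line 3 (54.95, Hesoria, 2,022 kg, $365,719.14):
Base rate for 54.95 is 15% + $2.62/kg.
Origin Hesoria is the FTA partner but 54.95 is not on the preference list; base rate stands.
Duty = $365,719.14 × 15% + 2,022 × $2.62 = $60,155.51.
Line 4 (01.15, Serar, 2,479 units, $468,307.89):
Base rate for 01.15 is 0.5%.
Additional duty on 01.15 from Serar: +16.7%. Applied ad valorem rate: 0.5% + 16.7% = 17.2%.
Duty = $468,307.89 × 17.2% = $80,548.96.
Total = $15,623.93 + $1,526.55 + $60,155.51 + $80,548.96 = $157,854.95.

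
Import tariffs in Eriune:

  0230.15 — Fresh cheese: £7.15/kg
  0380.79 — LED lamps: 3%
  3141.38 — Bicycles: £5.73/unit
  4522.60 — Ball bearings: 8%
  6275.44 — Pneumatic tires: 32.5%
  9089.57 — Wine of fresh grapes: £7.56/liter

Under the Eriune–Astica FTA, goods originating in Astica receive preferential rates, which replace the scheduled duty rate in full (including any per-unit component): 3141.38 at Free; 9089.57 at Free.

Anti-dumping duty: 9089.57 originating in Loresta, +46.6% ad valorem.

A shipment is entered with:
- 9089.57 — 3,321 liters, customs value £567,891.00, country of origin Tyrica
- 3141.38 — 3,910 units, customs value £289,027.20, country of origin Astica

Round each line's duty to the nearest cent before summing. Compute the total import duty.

£25,106.76

Line 1 (9089.57, Tyrica, 3,321 liters, £567,891.00):
Base rate for 9089.57 is £7.56/liter.
9089.57 has an FTA preferential rate, but origin Tyrica is not Astica; base rate stands.
The additional-duty order on 9089.57 targets Loresta, not Tyrica; it does not apply.
Duty = 3,321 × £7.56 = £25,106.76.
Line 2 (3141.38, Astica, 3,910 units, £289,027.20):
Base rate for 3141.38 is £5.73/unit.
Origin Astica qualifies under the Eriune–Astica agreement and 3141.38 is covered: preferential rate Free applies instead.
Duty = £289,027.20 × 0% = £0.00.
Total = £25,106.76 + £0.00 = £25,106.76.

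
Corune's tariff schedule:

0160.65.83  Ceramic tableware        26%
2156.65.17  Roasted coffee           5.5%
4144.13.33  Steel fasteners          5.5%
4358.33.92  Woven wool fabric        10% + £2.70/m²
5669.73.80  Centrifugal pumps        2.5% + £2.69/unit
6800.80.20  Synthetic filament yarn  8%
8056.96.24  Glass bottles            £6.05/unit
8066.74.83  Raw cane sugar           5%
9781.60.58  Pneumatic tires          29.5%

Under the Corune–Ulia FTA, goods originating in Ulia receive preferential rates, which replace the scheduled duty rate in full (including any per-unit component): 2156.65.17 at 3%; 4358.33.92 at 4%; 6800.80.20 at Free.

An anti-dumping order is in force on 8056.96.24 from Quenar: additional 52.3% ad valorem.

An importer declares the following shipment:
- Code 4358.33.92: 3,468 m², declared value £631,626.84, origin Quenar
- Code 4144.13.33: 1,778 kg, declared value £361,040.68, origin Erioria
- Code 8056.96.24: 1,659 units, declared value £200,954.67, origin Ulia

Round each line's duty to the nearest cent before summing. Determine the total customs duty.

£102,420.47

Line 1 (4358.33.92, Quenar, 3,468 m², £631,626.84):
Base rate for 4358.33.92 is 10% + £2.70/m².
4358.33.92 has an FTA preferential rate, but origin Quenar is not Ulia; base rate stands.
Duty = £631,626.84 × 10% + 3,468 × £2.70 = £72,526.28.
Line 2 (4144.13.33, Erioria, 1,778 kg, £361,040.68):
Base rate for 4144.13.33 is 5.5%.
Duty = £361,040.68 × 5.5% = £19,857.24.
Line 3 (8056.96.24, Ulia, 1,659 units, £200,954.67):
Base rate for 8056.96.24 is £6.05/unit.
Origin Ulia is the FTA partner but 8056.96.24 is not on the preference list; base rate stands.
The additional-duty order on 8056.96.24 targets Quenar, not Ulia; it does not apply.
Duty = 1,659 × £6.05 = £10,036.95.
Total = £72,526.28 + £19,857.24 + £10,036.95 = £102,420.47.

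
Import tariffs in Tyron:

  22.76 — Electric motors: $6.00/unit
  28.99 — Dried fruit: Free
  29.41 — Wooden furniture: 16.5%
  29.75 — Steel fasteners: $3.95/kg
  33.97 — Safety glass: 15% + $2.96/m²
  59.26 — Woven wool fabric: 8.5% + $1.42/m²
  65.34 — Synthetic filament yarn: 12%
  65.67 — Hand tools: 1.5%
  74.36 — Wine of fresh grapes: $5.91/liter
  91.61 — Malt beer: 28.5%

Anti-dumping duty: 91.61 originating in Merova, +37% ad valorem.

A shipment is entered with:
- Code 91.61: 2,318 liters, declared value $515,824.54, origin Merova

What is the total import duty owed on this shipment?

$337,865.07

Line 1 (91.61, Merova, 2,318 liters, $515,824.54):
Base rate for 91.61 is 28.5%.
Additional duty on 91.61 from Merova: +37%. Applied ad valorem rate: 28.5% + 37% = 65.5%.
Duty = $515,824.54 × 65.5% = $337,865.07.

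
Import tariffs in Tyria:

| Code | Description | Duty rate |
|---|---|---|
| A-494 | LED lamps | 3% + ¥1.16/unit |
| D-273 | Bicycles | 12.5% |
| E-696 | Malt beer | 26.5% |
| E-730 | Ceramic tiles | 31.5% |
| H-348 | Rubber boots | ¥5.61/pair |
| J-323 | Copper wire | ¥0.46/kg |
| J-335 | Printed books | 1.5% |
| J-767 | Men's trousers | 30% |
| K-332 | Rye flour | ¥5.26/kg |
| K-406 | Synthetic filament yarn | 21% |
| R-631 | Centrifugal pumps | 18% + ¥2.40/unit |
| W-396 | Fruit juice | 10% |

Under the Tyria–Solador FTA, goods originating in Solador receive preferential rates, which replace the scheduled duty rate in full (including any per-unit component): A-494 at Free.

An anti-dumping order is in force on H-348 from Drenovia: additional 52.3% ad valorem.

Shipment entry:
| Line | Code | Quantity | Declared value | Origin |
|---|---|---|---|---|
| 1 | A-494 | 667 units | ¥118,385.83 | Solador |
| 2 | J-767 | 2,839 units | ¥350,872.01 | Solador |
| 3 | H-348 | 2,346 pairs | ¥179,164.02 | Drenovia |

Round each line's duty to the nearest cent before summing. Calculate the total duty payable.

¥212,125.44

Line 1 (A-494, Solador, 667 units, ¥118,385.83):
Base rate for A-494 is 3% + ¥1.16/unit.
Origin Solador qualifies under the Tyria–Solador agreement and A-494 is covered: preferential rate Free applies instead.
Duty = ¥118,385.83 × 0% = ¥0.00.
Line 2 (J-767, Solador, 2,839 units, ¥350,872.01):
Base rate for J-767 is 30%.
Origin Solador is the FTA partner but J-767 is not on the preference list; base rate stands.
Duty = ¥350,872.01 × 30% = ¥105,261.60.
Line 3 (H-348, Drenovia, 2,346 pairs, ¥179,164.02):
Base rate for H-348 is ¥5.61/pair.
Additional duty on H-348 from Drenovia: +52.3% ad valorem. Applied ad valorem rate = 52.3%.
Duty = ¥179,164.02 × 52.3% + 2,346 × ¥5.61 = ¥106,863.84.
Total = ¥0.00 + ¥105,261.60 + ¥106,863.84 = ¥212,125.44.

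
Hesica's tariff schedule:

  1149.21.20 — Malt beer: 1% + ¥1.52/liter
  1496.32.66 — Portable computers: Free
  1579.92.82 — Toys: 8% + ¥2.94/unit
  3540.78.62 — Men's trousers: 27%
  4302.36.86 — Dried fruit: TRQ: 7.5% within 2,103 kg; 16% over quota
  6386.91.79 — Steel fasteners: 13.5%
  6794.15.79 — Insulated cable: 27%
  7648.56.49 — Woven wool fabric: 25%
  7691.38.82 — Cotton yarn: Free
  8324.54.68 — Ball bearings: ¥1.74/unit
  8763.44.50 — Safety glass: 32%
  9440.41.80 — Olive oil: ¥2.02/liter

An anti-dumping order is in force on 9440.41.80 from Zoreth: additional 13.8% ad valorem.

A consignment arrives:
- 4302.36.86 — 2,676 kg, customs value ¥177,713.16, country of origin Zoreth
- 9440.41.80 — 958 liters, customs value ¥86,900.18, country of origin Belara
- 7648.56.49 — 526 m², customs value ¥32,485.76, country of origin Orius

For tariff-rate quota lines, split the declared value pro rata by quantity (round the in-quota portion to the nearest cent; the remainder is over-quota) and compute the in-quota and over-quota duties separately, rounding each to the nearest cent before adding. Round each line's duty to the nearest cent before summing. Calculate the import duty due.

¥26,619.59

Line 1 (4302.36.86, Zoreth, 2,676 kg, ¥177,713.16):
Code 4302.36.86 is under a tariff-rate quota (threshold 2,103 kg). In-quota: 2,103 kg at 7.5%; over-quota: 573 kg at 16%.
Pro-rata value split: in-quota = ¥177,713.16 × 2,103/2,676 = ¥139,660.23; over-quota = ¥177,713.16 − ¥139,660.23 = ¥38,052.93.
In-quota duty = ¥139,660.23 × 7.5% = ¥10,474.52. Over-quota duty = ¥38,052.93 × 16% = ¥6,088.47.
Line duty = ¥10,474.52 + ¥6,088.47 = ¥16,562.99.
Line 2 (9440.41.80, Belara, 958 liters, ¥86,900.18):
Base rate for 9440.41.80 is ¥2.02/liter.
The additional-duty order on 9440.41.80 targets Zoreth, not Belara; it does not apply.
Duty = 958 × ¥2.02 = ¥1,935.16.
Line 3 (7648.56.49, Orius, 526 m², ¥32,485.76):
Base rate for 7648.56.49 is 25%.
Duty = ¥32,485.76 × 25% = ¥8,121.44.
Total = ¥16,562.99 + ¥1,935.16 + ¥8,121.44 = ¥26,619.59.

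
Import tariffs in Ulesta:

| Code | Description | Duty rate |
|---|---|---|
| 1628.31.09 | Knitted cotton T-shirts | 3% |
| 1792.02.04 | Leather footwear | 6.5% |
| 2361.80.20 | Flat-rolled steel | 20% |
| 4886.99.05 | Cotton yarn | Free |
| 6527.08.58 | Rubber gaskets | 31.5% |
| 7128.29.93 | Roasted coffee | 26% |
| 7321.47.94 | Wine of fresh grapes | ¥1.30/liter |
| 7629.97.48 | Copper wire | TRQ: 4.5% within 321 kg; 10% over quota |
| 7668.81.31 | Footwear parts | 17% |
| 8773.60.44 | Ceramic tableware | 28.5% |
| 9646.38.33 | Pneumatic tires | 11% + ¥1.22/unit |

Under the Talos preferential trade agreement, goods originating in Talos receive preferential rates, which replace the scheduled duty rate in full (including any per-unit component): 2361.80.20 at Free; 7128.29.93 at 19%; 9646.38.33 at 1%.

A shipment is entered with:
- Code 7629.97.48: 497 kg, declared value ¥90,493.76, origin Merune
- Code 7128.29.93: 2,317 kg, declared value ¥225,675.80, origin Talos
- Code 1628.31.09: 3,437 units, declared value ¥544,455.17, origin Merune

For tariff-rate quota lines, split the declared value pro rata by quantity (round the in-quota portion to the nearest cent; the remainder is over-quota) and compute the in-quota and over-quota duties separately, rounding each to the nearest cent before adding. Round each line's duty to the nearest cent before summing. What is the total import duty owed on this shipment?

Line 1 (7629.97.48, Merune, 497 kg, ¥90,493.76):
Code 7629.97.48 is under a tariff-rate quota (threshold 321 kg). In-quota: 321 kg at 4.5%; over-quota: 176 kg at 10%.
Pro-rata value split: in-quota = ¥90,493.76 × 321/497 = ¥58,447.68; over-quota = ¥90,493.76 − ¥58,447.68 = ¥32,046.08.
In-quota duty = ¥58,447.68 × 4.5% = ¥2,630.15. Over-quota duty = ¥32,046.08 × 10% = ¥3,204.61.
Line duty = ¥2,630.15 + ¥3,204.61 = ¥5,834.76.
Line 2 (7128.29.93, Talos, 2,317 kg, ¥225,675.80):
Base rate for 7128.29.93 is 26%.
Origin Talos qualifies under the Ulesta–Talos agreement and 7128.29.93 is covered: preferential rate 19% applies instead.
Duty = ¥225,675.80 × 19% = ¥42,878.40.
Line 3 (1628.31.09, Merune, 3,437 units, ¥544,455.17):
Base rate for 1628.31.09 is 3%.
Duty = ¥544,455.17 × 3% = ¥16,333.66.
Total = ¥5,834.76 + ¥42,878.40 + ¥16,333.66 = ¥65,046.82.

¥65,046.82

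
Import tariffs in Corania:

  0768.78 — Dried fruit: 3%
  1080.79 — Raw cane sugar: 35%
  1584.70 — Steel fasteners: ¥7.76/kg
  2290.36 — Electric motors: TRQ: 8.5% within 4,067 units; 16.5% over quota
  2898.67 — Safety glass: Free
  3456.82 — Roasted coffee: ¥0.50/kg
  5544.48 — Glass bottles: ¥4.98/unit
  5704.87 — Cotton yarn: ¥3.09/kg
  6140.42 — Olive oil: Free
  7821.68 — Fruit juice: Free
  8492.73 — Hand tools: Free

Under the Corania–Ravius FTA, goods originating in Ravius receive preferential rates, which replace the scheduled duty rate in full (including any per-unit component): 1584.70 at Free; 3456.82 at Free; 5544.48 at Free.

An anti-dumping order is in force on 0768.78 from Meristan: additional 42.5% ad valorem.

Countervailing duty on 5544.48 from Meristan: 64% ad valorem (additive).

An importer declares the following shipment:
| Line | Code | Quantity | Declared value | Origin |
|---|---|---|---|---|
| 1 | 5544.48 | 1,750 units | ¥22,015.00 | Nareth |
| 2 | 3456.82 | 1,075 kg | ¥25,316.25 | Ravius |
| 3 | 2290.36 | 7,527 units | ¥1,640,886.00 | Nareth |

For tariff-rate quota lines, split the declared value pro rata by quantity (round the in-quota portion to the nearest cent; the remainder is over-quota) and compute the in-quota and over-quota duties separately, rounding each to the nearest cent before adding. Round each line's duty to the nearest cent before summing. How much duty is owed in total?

¥208,532.71

Line 1 (5544.48, Nareth, 1,750 units, ¥22,015.00):
Base rate for 5544.48 is ¥4.98/unit.
5544.48 has an FTA preferential rate, but origin Nareth is not Ravius; base rate stands.
The additional-duty order on 5544.48 targets Meristan, not Nareth; it does not apply.
Duty = 1,750 × ¥4.98 = ¥8,715.00.
Line 2 (3456.82, Ravius, 1,075 kg, ¥25,316.25):
Base rate for 3456.82 is ¥0.50/kg.
Origin Ravius qualifies under the Corania–Ravius agreement and 3456.82 is covered: preferential rate Free applies instead.
Duty = ¥25,316.25 × 0% = ¥0.00.
Line 3 (2290.36, Nareth, 7,527 units, ¥1,640,886.00):
Code 2290.36 is under a tariff-rate quota (threshold 4,067 units). In-quota: 4,067 units at 8.5%; over-quota: 3,460 units at 16.5%.
Pro-rata value split: in-quota = ¥1,640,886.00 × 4,067/7,527 = ¥886,606.00; over-quota = ¥1,640,886.00 − ¥886,606.00 = ¥754,280.00.
In-quota duty = ¥886,606.00 × 8.5% = ¥75,361.51. Over-quota duty = ¥754,280.00 × 16.5% = ¥124,456.20.
Line duty = ¥75,361.51 + ¥124,456.20 = ¥199,817.71.
Total = ¥8,715.00 + ¥0.00 + ¥199,817.71 = ¥208,532.71.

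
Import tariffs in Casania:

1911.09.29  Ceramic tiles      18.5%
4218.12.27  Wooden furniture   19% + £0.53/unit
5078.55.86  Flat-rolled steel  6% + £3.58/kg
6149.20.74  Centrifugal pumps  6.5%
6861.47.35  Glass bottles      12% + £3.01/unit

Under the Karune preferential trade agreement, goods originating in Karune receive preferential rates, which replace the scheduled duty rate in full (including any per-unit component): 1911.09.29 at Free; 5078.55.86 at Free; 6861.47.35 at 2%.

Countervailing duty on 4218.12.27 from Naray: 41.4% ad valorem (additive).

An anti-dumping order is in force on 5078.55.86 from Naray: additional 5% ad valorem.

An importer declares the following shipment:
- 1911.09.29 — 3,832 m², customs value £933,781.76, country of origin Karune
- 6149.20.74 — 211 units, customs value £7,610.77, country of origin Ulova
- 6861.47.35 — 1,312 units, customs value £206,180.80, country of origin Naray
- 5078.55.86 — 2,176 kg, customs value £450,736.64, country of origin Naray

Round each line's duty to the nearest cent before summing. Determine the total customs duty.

£86,556.63

Line 1 (1911.09.29, Karune, 3,832 m², £933,781.76):
Base rate for 1911.09.29 is 18.5%.
Origin Karune qualifies under the Casania–Karune agreement and 1911.09.29 is covered: preferential rate Free applies instead.
Duty = £933,781.76 × 0% = £0.00.
Line 2 (6149.20.74, Ulova, 211 units, £7,610.77):
Base rate for 6149.20.74 is 6.5%.
Duty = £7,610.77 × 6.5% = £494.70.
Line 3 (6861.47.35, Naray, 1,312 units, £206,180.80):
Base rate for 6861.47.35 is 12% + £3.01/unit.
6861.47.35 has an FTA preferential rate, but origin Naray is not Karune; base rate stands.
Duty = £206,180.80 × 12% + 1,312 × £3.01 = £28,690.82.
Line 4 (5078.55.86, Naray, 2,176 kg, £450,736.64):
Base rate for 5078.55.86 is 6% + £3.58/kg.
5078.55.86 has an FTA preferential rate, but origin Naray is not Karune; base rate stands.
Additional duty on 5078.55.86 from Naray: +5%. Applied ad valorem rate: 6% + 5% = 11%.
Duty = £450,736.64 × 11% + 2,176 × £3.58 = £57,371.11.
Total = £0.00 + £494.70 + £28,690.82 + £57,371.11 = £86,556.63.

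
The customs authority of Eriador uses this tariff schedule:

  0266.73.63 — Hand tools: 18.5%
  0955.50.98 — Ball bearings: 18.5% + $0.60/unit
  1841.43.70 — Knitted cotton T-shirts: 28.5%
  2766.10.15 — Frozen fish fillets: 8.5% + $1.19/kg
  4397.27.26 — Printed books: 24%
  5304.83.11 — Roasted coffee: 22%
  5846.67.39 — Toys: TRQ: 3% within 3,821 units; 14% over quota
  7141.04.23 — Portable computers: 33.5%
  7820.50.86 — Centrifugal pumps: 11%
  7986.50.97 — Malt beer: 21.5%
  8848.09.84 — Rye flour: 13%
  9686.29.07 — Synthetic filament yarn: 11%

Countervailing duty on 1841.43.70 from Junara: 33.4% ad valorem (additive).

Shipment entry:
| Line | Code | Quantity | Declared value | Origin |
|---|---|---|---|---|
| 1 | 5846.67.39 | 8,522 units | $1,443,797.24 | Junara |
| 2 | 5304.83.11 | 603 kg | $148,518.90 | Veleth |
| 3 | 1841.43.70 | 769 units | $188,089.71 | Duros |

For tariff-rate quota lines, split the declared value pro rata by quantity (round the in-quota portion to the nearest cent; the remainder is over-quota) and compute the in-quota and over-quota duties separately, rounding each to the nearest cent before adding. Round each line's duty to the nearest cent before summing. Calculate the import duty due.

Line 1 (5846.67.39, Junara, 8,522 units, $1,443,797.24):
Code 5846.67.39 is under a tariff-rate quota (threshold 3,821 units). In-quota: 3,821 units at 3%; over-quota: 4,701 units at 14%.
Pro-rata value split: in-quota = $1,443,797.24 × 3,821/8,522 = $647,353.82; over-quota = $1,443,797.24 − $647,353.82 = $796,443.42.
In-quota duty = $647,353.82 × 3% = $19,420.61. Over-quota duty = $796,443.42 × 14% = $111,502.08.
Line duty = $19,420.61 + $111,502.08 = $130,922.69.
Line 2 (5304.83.11, Veleth, 603 kg, $148,518.90):
Base rate for 5304.83.11 is 22%.
Duty = $148,518.90 × 22% = $32,674.16.
Line 3 (1841.43.70, Duros, 769 units, $188,089.71):
Base rate for 1841.43.70 is 28.5%.
The additional-duty order on 1841.43.70 targets Junara, not Duros; it does not apply.
Duty = $188,089.71 × 28.5% = $53,605.57.
Total = $130,922.69 + $32,674.16 + $53,605.57 = $217,202.42.

$217,202.42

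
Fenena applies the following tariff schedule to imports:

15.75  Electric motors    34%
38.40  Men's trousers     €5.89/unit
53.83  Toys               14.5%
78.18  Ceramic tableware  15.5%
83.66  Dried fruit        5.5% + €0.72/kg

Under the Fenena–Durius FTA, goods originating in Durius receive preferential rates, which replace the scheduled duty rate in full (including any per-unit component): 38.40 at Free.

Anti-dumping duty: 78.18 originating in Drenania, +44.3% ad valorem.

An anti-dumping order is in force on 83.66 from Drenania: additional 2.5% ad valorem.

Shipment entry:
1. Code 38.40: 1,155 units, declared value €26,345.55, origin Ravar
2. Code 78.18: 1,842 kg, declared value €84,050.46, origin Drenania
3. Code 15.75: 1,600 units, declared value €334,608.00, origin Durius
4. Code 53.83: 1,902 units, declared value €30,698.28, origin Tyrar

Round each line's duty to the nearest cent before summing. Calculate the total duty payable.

€175,283.10

Line 1 (38.40, Ravar, 1,155 units, €26,345.55):
Base rate for 38.40 is €5.89/unit.
38.40 has an FTA preferential rate, but origin Ravar is not Durius; base rate stands.
Duty = 1,155 × €5.89 = €6,802.95.
Line 2 (78.18, Drenania, 1,842 kg, €84,050.46):
Base rate for 78.18 is 15.5%.
Additional duty on 78.18 from Drenania: +44.3%. Applied ad valorem rate: 15.5% + 44.3% = 59.8%.
Duty = €84,050.46 × 59.8% = €50,262.18.
Line 3 (15.75, Durius, 1,600 units, €334,608.00):
Base rate for 15.75 is 34%.
Origin Durius is the FTA partner but 15.75 is not on the preference list; base rate stands.
Duty = €334,608.00 × 34% = €113,766.72.
Line 4 (53.83, Tyrar, 1,902 units, €30,698.28):
Base rate for 53.83 is 14.5%.
Duty = €30,698.28 × 14.5% = €4,451.25.
Total = €6,802.95 + €50,262.18 + €113,766.72 + €4,451.25 = €175,283.10.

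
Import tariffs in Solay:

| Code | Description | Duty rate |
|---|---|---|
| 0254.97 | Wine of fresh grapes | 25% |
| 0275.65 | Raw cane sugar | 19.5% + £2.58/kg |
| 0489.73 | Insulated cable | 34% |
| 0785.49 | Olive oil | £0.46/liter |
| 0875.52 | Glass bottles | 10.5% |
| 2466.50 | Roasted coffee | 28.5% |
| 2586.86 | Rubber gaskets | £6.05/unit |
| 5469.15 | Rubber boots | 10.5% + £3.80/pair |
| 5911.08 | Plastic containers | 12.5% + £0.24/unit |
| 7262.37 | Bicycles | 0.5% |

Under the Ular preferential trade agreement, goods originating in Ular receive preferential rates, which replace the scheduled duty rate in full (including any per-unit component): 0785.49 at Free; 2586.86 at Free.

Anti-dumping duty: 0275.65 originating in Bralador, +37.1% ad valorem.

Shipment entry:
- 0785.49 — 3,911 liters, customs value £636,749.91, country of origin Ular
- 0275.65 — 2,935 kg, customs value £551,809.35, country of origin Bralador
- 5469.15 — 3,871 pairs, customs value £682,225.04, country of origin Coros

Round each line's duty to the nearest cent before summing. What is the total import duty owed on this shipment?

Line 1 (0785.49, Ular, 3,911 liters, £636,749.91):
Base rate for 0785.49 is £0.46/liter.
Origin Ular qualifies under the Solay–Ular agreement and 0785.49 is covered: preferential rate Free applies instead.
Duty = £636,749.91 × 0% = £0.00.
Line 2 (0275.65, Bralador, 2,935 kg, £551,809.35):
Base rate for 0275.65 is 19.5% + £2.58/kg.
Additional duty on 0275.65 from Bralador: +37.1%. Applied ad valorem rate: 19.5% + 37.1% = 56.6%.
Duty = £551,809.35 × 56.6% + 2,935 × £2.58 = £319,896.39.
Line 3 (5469.15, Coros, 3,871 pairs, £682,225.04):
Base rate for 5469.15 is 10.5% + £3.80/pair.
Duty = £682,225.04 × 10.5% + 3,871 × £3.80 = £86,343.43.
Total = £0.00 + £319,896.39 + £86,343.43 = £406,239.82.

£406,239.82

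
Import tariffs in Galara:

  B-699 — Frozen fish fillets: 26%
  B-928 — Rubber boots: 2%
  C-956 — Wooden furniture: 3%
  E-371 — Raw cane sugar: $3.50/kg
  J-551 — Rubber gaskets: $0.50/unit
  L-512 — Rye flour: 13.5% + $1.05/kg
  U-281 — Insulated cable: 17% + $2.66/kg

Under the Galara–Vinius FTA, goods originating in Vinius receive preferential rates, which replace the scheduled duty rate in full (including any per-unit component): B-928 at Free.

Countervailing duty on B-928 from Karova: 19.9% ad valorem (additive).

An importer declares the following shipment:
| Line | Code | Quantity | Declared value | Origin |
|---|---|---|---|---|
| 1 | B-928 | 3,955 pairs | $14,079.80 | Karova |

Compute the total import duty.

Line 1 (B-928, Karova, 3,955 pairs, $14,079.80):
Base rate for B-928 is 2%.
B-928 has an FTA preferential rate, but origin Karova is not Vinius; base rate stands.
Additional duty on B-928 from Karova: +19.9%. Applied ad valorem rate: 2% + 19.9% = 21.9%.
Duty = $14,079.80 × 21.9% = $3,083.48.

$3,083.48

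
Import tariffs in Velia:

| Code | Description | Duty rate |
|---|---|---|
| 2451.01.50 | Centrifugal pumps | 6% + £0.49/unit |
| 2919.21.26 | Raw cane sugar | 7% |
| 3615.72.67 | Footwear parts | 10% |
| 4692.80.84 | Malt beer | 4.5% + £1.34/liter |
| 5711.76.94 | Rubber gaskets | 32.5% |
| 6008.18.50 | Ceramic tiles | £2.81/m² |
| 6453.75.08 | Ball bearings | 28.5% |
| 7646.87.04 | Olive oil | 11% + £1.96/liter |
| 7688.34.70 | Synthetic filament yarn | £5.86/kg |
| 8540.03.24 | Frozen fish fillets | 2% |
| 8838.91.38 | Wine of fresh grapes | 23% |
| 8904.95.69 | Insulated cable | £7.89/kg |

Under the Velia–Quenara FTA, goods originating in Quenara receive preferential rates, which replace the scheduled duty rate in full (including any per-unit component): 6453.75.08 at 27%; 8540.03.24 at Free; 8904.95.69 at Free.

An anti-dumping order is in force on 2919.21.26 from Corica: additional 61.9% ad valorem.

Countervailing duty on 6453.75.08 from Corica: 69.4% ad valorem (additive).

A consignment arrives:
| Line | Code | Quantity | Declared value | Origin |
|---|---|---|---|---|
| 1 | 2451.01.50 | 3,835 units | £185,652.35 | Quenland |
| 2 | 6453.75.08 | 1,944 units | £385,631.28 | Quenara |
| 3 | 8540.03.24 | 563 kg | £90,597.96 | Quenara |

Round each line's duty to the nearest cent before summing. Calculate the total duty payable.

£117,138.74

Line 1 (2451.01.50, Quenland, 3,835 units, £185,652.35):
Base rate for 2451.01.50 is 6% + £0.49/unit.
Duty = £185,652.35 × 6% + 3,835 × £0.49 = £13,018.29.
Line 2 (6453.75.08, Quenara, 1,944 units, £385,631.28):
Base rate for 6453.75.08 is 28.5%.
Origin Quenara qualifies under the Velia–Quenara agreement and 6453.75.08 is covered: preferential rate 27% applies instead.
The additional-duty order on 6453.75.08 targets Corica, not Quenara; it does not apply.
Duty = £385,631.28 × 27% = £104,120.45.
Line 3 (8540.03.24, Quenara, 563 kg, £90,597.96):
Base rate for 8540.03.24 is 2%.
Origin Quenara qualifies under the Velia–Quenara agreement and 8540.03.24 is covered: preferential rate Free applies instead.
Duty = £90,597.96 × 0% = £0.00.
Total = £13,018.29 + £104,120.45 + £0.00 = £117,138.74.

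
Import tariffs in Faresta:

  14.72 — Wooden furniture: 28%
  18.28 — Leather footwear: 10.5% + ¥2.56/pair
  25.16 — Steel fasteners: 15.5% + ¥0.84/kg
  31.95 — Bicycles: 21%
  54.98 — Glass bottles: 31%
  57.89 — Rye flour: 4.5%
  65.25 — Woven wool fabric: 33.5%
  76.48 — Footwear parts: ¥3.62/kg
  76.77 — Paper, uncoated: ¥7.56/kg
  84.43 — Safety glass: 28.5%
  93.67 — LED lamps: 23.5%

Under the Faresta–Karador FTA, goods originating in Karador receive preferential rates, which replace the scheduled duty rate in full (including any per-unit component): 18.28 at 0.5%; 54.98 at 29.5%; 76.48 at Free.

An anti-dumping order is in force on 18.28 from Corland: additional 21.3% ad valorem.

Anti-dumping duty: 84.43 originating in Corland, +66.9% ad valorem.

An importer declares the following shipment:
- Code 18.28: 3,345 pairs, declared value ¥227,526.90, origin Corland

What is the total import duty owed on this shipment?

Line 1 (18.28, Corland, 3,345 pairs, ¥227,526.90):
Base rate for 18.28 is 10.5% + ¥2.56/pair.
18.28 has an FTA preferential rate, but origin Corland is not Karador; base rate stands.
Additional duty on 18.28 from Corland: +21.3%. Applied ad valorem rate: 10.5% + 21.3% = 31.8%.
Duty = ¥227,526.90 × 31.8% + 3,345 × ¥2.56 = ¥80,916.75.

¥80,916.75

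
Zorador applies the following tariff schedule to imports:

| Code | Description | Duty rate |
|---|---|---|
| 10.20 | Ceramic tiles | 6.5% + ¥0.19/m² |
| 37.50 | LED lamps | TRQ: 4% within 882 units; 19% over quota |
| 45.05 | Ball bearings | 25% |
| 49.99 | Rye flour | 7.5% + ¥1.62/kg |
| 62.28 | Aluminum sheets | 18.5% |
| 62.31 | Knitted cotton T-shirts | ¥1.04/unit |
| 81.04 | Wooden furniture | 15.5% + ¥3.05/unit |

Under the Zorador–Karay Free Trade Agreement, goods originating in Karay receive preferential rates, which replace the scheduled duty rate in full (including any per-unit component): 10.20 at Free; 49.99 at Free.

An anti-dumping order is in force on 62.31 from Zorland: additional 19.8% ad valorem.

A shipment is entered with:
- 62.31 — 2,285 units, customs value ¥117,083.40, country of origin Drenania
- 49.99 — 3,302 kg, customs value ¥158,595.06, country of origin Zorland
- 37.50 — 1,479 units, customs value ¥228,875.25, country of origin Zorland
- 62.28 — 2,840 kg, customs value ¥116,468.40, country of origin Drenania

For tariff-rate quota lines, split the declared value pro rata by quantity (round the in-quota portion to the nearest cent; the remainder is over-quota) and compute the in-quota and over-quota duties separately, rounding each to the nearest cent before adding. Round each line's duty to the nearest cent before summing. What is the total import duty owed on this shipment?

¥64,179.79

Line 1 (62.31, Drenania, 2,285 units, ¥117,083.40):
Base rate for 62.31 is ¥1.04/unit.
The additional-duty order on 62.31 targets Zorland, not Drenania; it does not apply.
Duty = 2,285 × ¥1.04 = ¥2,376.40.
Line 2 (49.99, Zorland, 3,302 kg, ¥158,595.06):
Base rate for 49.99 is 7.5% + ¥1.62/kg.
49.99 has an FTA preferential rate, but origin Zorland is not Karay; base rate stands.
Duty = ¥158,595.06 × 7.5% + 3,302 × ¥1.62 = ¥17,243.87.
Line 3 (37.50, Zorland, 1,479 units, ¥228,875.25):
Code 37.50 is under a tariff-rate quota (threshold 882 units). In-quota: 882 units at 4%; over-quota: 597 units at 19%.
Pro-rata value split: in-quota = ¥228,875.25 × 882/1,479 = ¥136,489.50; over-quota = ¥228,875.25 − ¥136,489.50 = ¥92,385.75.
In-quota duty = ¥136,489.50 × 4% = ¥5,459.58. Over-quota duty = ¥92,385.75 × 19% = ¥17,553.29.
Line duty = ¥5,459.58 + ¥17,553.29 = ¥23,012.87.
Line 4 (62.28, Drenania, 2,840 kg, ¥116,468.40):
Base rate for 62.28 is 18.5%.
Duty = ¥116,468.40 × 18.5% = ¥21,546.65.
Total = ¥2,376.40 + ¥17,243.87 + ¥23,012.87 + ¥21,546.65 = ¥64,179.79.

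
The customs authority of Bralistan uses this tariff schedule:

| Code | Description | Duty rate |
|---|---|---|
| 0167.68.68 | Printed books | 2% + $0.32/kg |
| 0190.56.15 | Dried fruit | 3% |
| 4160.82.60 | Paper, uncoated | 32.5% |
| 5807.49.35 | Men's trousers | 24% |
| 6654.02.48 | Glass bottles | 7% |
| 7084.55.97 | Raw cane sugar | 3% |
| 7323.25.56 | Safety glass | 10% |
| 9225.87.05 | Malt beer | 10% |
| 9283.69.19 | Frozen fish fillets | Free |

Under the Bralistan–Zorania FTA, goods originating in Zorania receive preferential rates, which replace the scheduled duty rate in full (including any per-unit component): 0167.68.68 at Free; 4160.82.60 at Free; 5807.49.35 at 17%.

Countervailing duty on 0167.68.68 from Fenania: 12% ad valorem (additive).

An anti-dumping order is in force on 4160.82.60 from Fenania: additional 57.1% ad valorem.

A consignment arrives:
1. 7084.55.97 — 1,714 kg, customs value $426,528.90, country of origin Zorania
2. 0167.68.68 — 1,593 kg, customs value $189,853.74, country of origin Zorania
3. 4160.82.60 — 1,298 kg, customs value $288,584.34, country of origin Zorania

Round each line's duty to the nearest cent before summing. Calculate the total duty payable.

$12,795.87

Line 1 (7084.55.97, Zorania, 1,714 kg, $426,528.90):
Base rate for 7084.55.97 is 3%.
Origin Zorania is the FTA partner but 7084.55.97 is not on the preference list; base rate stands.
Duty = $426,528.90 × 3% = $12,795.87.
Line 2 (0167.68.68, Zorania, 1,593 kg, $189,853.74):
Base rate for 0167.68.68 is 2% + $0.32/kg.
Origin Zorania qualifies under the Bralistan–Zorania agreement and 0167.68.68 is covered: preferential rate Free applies instead.
The additional-duty order on 0167.68.68 targets Fenania, not Zorania; it does not apply.
Duty = $189,853.74 × 0% = $0.00.
Line 3 (4160.82.60, Zorania, 1,298 kg, $288,584.34):
Base rate for 4160.82.60 is 32.5%.
Origin Zorania qualifies under the Bralistan–Zorania agreement and 4160.82.60 is covered: preferential rate Free applies instead.
The additional-duty order on 4160.82.60 targets Fenania, not Zorania; it does not apply.
Duty = $288,584.34 × 0% = $0.00.
Total = $12,795.87 + $0.00 + $0.00 = $12,795.87.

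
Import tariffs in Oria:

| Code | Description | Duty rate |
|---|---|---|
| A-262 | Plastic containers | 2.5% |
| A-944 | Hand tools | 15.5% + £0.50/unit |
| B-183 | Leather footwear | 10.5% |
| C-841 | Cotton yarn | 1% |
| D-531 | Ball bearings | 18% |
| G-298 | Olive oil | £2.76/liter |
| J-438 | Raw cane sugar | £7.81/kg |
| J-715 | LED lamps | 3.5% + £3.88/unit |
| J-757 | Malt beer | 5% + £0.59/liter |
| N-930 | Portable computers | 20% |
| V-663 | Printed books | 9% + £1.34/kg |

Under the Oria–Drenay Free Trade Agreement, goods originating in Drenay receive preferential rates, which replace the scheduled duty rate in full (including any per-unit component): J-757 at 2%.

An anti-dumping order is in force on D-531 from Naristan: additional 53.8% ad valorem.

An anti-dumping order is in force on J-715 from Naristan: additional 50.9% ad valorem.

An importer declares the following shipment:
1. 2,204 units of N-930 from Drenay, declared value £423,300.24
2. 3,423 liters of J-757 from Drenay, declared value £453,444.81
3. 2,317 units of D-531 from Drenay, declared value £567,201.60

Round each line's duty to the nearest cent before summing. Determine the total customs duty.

£195,825.24

Line 1 (N-930, Drenay, 2,204 units, £423,300.24):
Base rate for N-930 is 20%.
Origin Drenay is the FTA partner but N-930 is not on the preference list; base rate stands.
Duty = £423,300.24 × 20% = £84,660.05.
Line 2 (J-757, Drenay, 3,423 liters, £453,444.81):
Base rate for J-757 is 5% + £0.59/liter.
Origin Drenay qualifies under the Oria–Drenay agreement and J-757 is covered: preferential rate 2% applies instead.
Duty = £453,444.81 × 2% = £9,068.90.
Line 3 (D-531, Drenay, 2,317 units, £567,201.60):
Base rate for D-531 is 18%.
Origin Drenay is the FTA partner but D-531 is not on the preference list; base rate stands.
The additional-duty order on D-531 targets Naristan, not Drenay; it does not apply.
Duty = £567,201.60 × 18% = £102,096.29.
Total = £84,660.05 + £9,068.90 + £102,096.29 = £195,825.24.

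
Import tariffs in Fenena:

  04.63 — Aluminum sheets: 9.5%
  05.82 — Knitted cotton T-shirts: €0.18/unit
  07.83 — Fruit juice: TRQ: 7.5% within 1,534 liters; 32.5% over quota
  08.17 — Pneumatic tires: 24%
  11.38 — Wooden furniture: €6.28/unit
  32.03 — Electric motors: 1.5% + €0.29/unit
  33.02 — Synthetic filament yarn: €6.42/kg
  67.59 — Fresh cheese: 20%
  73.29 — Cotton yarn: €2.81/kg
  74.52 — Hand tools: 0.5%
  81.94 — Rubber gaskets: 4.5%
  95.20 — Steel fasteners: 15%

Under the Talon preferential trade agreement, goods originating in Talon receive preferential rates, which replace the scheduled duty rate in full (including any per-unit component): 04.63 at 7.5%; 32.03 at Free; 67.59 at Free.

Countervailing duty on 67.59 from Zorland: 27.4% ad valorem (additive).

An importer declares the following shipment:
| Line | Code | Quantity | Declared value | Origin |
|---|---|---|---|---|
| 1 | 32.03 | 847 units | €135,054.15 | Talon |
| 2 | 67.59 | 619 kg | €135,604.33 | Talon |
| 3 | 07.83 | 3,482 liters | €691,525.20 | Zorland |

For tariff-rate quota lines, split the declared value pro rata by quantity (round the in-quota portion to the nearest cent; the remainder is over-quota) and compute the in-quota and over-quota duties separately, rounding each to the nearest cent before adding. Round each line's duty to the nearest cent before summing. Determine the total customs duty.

€148,582.59

Line 1 (32.03, Talon, 847 units, €135,054.15):
Base rate for 32.03 is 1.5% + €0.29/unit.
Origin Talon qualifies under the Fenena–Talon agreement and 32.03 is covered: preferential rate Free applies instead.
Duty = €135,054.15 × 0% = €0.00.
Line 2 (67.59, Talon, 619 kg, €135,604.33):
Base rate for 67.59 is 20%.
Origin Talon qualifies under the Fenena–Talon agreement and 67.59 is covered: preferential rate Free applies instead.
The additional-duty order on 67.59 targets Zorland, not Talon; it does not apply.
Duty = €135,604.33 × 0% = €0.00.
Line 3 (07.83, Zorland, 3,482 liters, €691,525.20):
Code 07.83 is under a tariff-rate quota (threshold 1,534 liters). In-quota: 1,534 liters at 7.5%; over-quota: 1,948 liters at 32.5%.
Pro-rata value split: in-quota = €691,525.20 × 1,534/3,482 = €304,652.40; over-quota = €691,525.20 − €304,652.40 = €386,872.80.
In-quota duty = €304,652.40 × 7.5% = €22,848.93. Over-quota duty = €386,872.80 × 32.5% = €125,733.66.
Line duty = €22,848.93 + €125,733.66 = €148,582.59.
Total = €0.00 + €0.00 + €148,582.59 = €148,582.59.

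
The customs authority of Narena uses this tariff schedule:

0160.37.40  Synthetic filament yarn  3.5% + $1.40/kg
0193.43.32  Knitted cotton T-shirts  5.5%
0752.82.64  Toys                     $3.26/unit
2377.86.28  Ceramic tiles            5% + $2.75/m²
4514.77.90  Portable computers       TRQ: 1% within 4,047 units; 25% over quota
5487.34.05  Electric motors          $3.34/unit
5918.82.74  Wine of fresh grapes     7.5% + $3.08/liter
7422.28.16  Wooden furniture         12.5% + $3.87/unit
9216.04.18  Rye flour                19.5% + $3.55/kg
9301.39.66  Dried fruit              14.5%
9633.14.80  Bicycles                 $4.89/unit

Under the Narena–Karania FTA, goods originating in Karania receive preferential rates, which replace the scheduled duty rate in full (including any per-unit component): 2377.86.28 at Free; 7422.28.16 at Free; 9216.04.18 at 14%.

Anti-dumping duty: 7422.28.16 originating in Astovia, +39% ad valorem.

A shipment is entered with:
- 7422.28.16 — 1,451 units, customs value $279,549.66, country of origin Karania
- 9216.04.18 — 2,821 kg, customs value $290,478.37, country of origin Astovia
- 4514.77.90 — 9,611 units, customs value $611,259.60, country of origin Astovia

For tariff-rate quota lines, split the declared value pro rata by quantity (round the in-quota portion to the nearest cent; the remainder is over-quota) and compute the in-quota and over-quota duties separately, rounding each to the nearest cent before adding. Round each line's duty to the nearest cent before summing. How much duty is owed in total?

$157,699.32

Line 1 (7422.28.16, Karania, 1,451 units, $279,549.66):
Base rate for 7422.28.16 is 12.5% + $3.87/unit.
Origin Karania qualifies under the Narena–Karania agreement and 7422.28.16 is covered: preferential rate Free applies instead.
The additional-duty order on 7422.28.16 targets Astovia, not Karania; it does not apply.
Duty = $279,549.66 × 0% = $0.00.
Line 2 (9216.04.18, Astovia, 2,821 kg, $290,478.37):
Base rate for 9216.04.18 is 19.5% + $3.55/kg.
9216.04.18 has an FTA preferential rate, but origin Astovia is not Karania; base rate stands.
Duty = $290,478.37 × 19.5% + 2,821 × $3.55 = $66,657.83.
Line 3 (4514.77.90, Astovia, 9,611 units, $611,259.60):
Code 4514.77.90 is under a tariff-rate quota (threshold 4,047 units). In-quota: 4,047 units at 1%; over-quota: 5,564 units at 25%.
Pro-rata value split: in-quota = $611,259.60 × 4,047/9,611 = $257,389.20; over-quota = $611,259.60 − $257,389.20 = $353,870.40.
In-quota duty = $257,389.20 × 1% = $2,573.89. Over-quota duty = $353,870.40 × 25% = $88,467.60.
Line duty = $2,573.89 + $88,467.60 = $91,041.49.
Total = $0.00 + $66,657.83 + $91,041.49 = $157,699.32.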